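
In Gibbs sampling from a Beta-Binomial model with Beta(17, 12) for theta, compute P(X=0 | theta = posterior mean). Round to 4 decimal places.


Posterior mean = alpha/(alpha+beta) = 17/29 = 0.5862
P(X=0|theta=mean) = 1 - theta = 0.4138

0.4138


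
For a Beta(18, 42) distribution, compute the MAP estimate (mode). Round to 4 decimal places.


MAP = mode = (a-1)/(a+b-2)
= (18-1)/(18+42-2)
= 17/58 = 0.2931

0.2931


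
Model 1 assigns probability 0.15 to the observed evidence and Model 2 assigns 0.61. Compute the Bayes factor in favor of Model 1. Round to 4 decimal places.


BF = P(data|M1) / P(data|M2)
= 0.15 / 0.61 = 0.2459

0.2459


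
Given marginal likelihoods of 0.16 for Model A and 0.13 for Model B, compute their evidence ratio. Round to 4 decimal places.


Ratio = ML(A) / ML(B) = 0.16/0.13
= 1.2308

1.2308


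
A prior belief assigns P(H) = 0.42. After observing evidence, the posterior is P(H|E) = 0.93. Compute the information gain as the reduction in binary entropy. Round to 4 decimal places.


H(prior) = -0.42*log2(0.42) - 0.58*log2(0.58)
= 0.9815
H(post) = -0.93*log2(0.93) - 0.07*log2(0.07)
= 0.3659
IG = 0.9815 - 0.3659 = 0.6155

0.6155


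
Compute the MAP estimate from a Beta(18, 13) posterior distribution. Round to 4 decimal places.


MAP = mode of Beta distribution
= (alpha - 1)/(alpha + beta - 2)
= (18-1)/(18+13-2)
= 17/29 = 0.5862

0.5862


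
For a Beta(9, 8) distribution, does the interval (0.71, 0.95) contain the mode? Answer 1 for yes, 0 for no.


Mode of Beta(a,b) = (a-1)/(a+b-2)
= (9-1)/(9+8-2) = 0.5333
Check: 0.71 <= 0.5333 <= 0.95?
Result: 0

0


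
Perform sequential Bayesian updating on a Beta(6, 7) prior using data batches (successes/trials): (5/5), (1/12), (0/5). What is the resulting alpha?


Accumulate successes: 6
Posterior alpha = prior alpha + sum of successes
= 6 + 6 = 12

12


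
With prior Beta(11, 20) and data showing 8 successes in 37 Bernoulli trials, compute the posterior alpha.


Conjugate update: alpha_posterior = alpha_prior + k
= 11 + 8 = 19

19


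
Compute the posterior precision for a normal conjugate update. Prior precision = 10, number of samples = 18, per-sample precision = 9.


tau_post = tau_0 + n * tau
= 10 + 18 * 9 = 172

172


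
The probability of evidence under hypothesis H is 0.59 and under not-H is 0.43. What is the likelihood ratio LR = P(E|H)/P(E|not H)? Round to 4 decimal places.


LR = 0.59 / 0.43
= 1.3721

1.3721


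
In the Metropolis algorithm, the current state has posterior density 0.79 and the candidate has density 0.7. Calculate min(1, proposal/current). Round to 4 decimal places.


Ratio = 0.7/0.79 = 0.8861
Acceptance probability = min(1, 0.8861)
= 0.8861

0.8861


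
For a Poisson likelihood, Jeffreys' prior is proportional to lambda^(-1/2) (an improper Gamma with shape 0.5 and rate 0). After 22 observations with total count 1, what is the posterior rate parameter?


Jeffreys' prior for Poisson is proportional to lambda^(-1/2).
Posterior is Gamma(0.5 + S, 0 + n) = Gamma(0.5 + 1, 22).
Posterior rate = 0 + n = 22

22.0


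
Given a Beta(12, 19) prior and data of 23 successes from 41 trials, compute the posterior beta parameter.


Number of failures = 41 - 23 = 18
Posterior beta = 19 + 18 = 37

37


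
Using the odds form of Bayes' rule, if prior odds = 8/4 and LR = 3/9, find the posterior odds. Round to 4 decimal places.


Bayes' rule in odds form: posterior odds = prior odds * LR
= (8 * 3) / (4 * 9)
= 24/36 = 0.6667

0.6667


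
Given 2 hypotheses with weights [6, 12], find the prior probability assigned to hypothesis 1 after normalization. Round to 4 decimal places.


To normalize, divide each weight by the sum of all weights.
Sum = 18
Prior(H1) = 6/18 = 0.3333

0.3333


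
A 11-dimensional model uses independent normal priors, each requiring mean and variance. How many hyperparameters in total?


Per parameter: 2 (mean and variance).
Total = 11 * 2 = 22

22


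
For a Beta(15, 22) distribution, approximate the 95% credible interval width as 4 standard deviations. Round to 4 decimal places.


Variance of Beta(a,b) = ab / ((a+b)^2 * (a+b+1))
= 15*22 / ((37)^2 * 38)
= 0.0063
SD = sqrt(0.0063) = 0.0796
Width = 4 * SD = 0.3186

0.3186


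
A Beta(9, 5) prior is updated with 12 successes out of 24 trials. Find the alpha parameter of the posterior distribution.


In the Beta-Binomial conjugate update:
alpha_post = alpha_prior + successes
= 9 + 12
= 21

21


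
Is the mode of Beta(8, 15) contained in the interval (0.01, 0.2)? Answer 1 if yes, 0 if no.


Mode = (a-1)/(a+b-2) = 7/21 = 0.3333
Interval: (0.01, 0.2)
Contains mode? 0

0


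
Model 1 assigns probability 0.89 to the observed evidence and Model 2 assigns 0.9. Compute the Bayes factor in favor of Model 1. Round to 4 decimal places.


BF = P(data|M1) / P(data|M2)
= 0.89 / 0.9 = 0.9889

0.9889


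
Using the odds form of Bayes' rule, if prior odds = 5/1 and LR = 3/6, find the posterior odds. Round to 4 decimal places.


Bayes' rule in odds form: posterior odds = prior odds * LR
= (5 * 3) / (1 * 6)
= 15/6 = 2.5

2.5


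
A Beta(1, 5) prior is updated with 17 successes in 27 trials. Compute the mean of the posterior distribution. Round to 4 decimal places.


After update: Beta(18, 15)
Mean = 18 / (18 + 15) = 18 / 33
= 0.5455

0.5455


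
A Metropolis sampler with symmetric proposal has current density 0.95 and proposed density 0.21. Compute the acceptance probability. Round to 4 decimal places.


For symmetric proposals, acceptance = min(1, pi(x*)/pi(x))
= min(1, 0.21/0.95)
= min(1, 0.2211) = 0.2211

0.2211


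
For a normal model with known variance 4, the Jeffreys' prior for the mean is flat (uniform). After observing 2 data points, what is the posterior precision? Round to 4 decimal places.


Jeffreys' prior for normal mean (known variance) is flat.
Prior precision = 0.
Posterior precision = prior_prec + n/sigma^2 = 0 + 2/4
= 0.5

0.5


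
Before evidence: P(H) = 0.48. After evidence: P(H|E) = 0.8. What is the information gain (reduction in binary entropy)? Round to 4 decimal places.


Prior entropy = 0.9988
Posterior entropy = 0.7219
Information gain = 0.9988 - 0.7219 = 0.2769

0.2769


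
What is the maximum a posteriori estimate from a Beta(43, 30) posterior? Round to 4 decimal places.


The MAP estimate equals the mode of the distribution.
Mode of Beta(a,b) = (a-1)/(a+b-2)
= 42/71
= 0.5915

0.5915


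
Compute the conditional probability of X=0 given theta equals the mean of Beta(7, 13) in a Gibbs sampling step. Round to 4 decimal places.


Mean of Beta(7, 13) = 0.35
P(X=0 | theta=0.35) = 0.65

0.65


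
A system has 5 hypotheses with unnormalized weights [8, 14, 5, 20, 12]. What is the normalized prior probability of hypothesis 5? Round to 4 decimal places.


The normalized prior is the weight divided by the total.
Total weight = 59
P(H5) = 12 / 59 = 0.2034

0.2034


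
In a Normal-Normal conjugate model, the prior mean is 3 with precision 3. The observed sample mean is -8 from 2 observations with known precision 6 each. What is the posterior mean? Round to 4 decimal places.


Posterior precision = tau0 + n*tau = 3 + 2*6 = 15
Posterior mean = (tau0*mu0 + n*tau*xbar) / posterior_precision
= (3*3 + 2*6*-8) / 15
= -87 / 15 = -5.8

-5.8


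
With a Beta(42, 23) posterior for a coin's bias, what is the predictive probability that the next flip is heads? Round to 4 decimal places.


The predictive probability equals the posterior mean.
P(next = heads) = alpha / (alpha + beta)
= 42 / 65 = 0.6462

0.6462


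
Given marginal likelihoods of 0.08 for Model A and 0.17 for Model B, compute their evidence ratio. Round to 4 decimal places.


Ratio = ML(A) / ML(B) = 0.08/0.17
= 0.4706

0.4706


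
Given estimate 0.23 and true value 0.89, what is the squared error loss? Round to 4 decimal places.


Squared error = (estimate - true)^2
Difference = -0.66
Loss = -0.66^2 = 0.4356

0.4356


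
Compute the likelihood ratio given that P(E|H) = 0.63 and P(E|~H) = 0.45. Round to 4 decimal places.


LR = P(E|H) / P(E|~H)
= 0.63 / 0.45 = 1.4

1.4


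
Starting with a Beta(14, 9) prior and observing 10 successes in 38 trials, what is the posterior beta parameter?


Posterior beta = prior beta + failures
Failures = 38 - 10 = 28
beta_post = 9 + 28 = 37

37


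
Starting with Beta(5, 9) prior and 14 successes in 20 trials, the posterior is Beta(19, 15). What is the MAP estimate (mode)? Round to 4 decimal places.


The mode of Beta(a, b) when a > 1 and b > 1 is (a-1)/(a+b-2)
= (19 - 1) / (19 + 15 - 2)
= 18 / 32
= 0.5625

0.5625


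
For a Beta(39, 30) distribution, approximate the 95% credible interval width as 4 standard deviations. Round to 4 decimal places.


Variance of Beta(a,b) = ab / ((a+b)^2 * (a+b+1))
= 39*30 / ((69)^2 * 70)
= 0.0035
SD = sqrt(0.0035) = 0.0593
Width = 4 * SD = 0.237

0.237


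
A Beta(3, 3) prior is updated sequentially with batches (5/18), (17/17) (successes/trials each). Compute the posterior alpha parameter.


Sequential conjugate updating is equivalent to a single batch update.
Total successes across all batches = 22
alpha_posterior = alpha_prior + total_successes = 3 + 22
= 25

25


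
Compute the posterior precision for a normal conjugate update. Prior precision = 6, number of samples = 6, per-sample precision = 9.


tau_post = tau_0 + n * tau
= 6 + 6 * 9 = 60

60


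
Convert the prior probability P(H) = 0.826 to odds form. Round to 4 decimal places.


P(not H) = 1 - 0.826 = 0.174
Odds = 0.826 / 0.174 = 4.7471

4.7471


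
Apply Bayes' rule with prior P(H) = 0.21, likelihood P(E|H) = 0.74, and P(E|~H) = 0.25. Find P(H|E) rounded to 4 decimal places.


Step 1: Compute marginal P(E) = P(E|H)P(H) + P(E|~H)P(~H)
= 0.74*0.21 + 0.25*0.79 = 0.3529
Step 2: P(H|E) = P(E|H)P(H)/P(E) = 0.1554/0.3529
= 0.4404

0.4404


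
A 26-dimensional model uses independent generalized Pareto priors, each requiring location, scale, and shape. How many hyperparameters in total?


Per parameter: 3 (location, scale, and shape).
Total = 26 * 3 = 78

78


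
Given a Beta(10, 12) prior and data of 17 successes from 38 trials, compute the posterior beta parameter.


Number of failures = 38 - 17 = 21
Posterior beta = 12 + 21 = 33

33


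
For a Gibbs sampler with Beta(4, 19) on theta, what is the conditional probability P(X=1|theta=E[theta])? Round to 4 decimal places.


E[theta] = 4/(4+19) = 0.1739
P(X=1|theta) = theta = 0.1739

0.1739


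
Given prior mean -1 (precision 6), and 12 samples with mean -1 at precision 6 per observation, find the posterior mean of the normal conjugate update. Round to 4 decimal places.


The posterior mean is a precision-weighted average of prior and data.
Post. prec. = 6 + 72 = 78
Post. mean = (-6 + -72)/78 = -78/78 = -1.0

-1.0


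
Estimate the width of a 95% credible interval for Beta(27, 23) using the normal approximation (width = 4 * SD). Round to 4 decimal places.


For Beta(a,b): Var = ab/((a+b)^2(a+b+1))
Var = 0.0049, SD = 0.0698
Approximate 95% CI width = 4 * 0.0698 = 0.2792

0.2792


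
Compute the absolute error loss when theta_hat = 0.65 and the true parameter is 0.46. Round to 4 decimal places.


L = |theta_hat - theta_true|
= |0.65 - 0.46| = 0.19

0.19


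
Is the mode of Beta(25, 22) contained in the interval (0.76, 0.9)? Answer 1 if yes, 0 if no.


Mode = (a-1)/(a+b-2) = 24/45 = 0.5333
Interval: (0.76, 0.9)
Contains mode? 0

0


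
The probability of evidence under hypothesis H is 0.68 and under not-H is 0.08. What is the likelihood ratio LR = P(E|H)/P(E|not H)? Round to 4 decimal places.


LR = 0.68 / 0.08
= 8.5

8.5


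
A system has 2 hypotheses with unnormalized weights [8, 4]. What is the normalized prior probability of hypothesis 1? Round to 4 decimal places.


The normalized prior is the weight divided by the total.
Total weight = 12
P(H1) = 8 / 12 = 0.6667

0.6667


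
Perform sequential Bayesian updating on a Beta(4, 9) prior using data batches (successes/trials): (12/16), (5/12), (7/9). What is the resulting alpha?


Accumulate successes: 24
Posterior alpha = prior alpha + sum of successes
= 4 + 24 = 28

28


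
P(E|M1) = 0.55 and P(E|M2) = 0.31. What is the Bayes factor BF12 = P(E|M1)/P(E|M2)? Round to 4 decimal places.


Bayes factor BF12 = P(E|M1) / P(E|M2)
= 0.55 / 0.31
= 1.7742

1.7742


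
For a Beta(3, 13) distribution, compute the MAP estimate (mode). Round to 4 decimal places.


MAP = mode = (a-1)/(a+b-2)
= (3-1)/(3+13-2)
= 2/14 = 0.1429

0.1429


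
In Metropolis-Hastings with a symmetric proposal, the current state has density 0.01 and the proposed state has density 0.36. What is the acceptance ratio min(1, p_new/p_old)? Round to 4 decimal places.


Ratio = p_new / p_old = 0.36 / 0.01 = 36.0
Acceptance = min(1, 36.0) = 1.0

1.0


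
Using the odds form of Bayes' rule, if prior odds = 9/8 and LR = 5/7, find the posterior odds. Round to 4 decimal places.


Bayes' rule in odds form: posterior odds = prior odds * LR
= (9 * 5) / (8 * 7)
= 45/56 = 0.8036

0.8036


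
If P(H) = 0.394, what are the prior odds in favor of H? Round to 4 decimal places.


Prior odds = P(H) / (1 - P(H))
= 0.394 / 0.606
= 0.6502

0.6502


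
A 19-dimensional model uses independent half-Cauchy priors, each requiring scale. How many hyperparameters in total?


Per parameter: 1 (scale).
Total = 19 * 1 = 19

19


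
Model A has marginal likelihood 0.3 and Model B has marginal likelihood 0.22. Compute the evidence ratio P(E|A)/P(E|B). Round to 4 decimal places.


Evidence ratio = P(E|A) / P(E|B)
= 0.3 / 0.22
= 1.3636

1.3636


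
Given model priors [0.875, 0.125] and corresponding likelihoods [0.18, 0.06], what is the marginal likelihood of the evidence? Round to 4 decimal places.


P(E) = sum_i P(M_i) P(E|M_i)
= 0.1575 + 0.0075
= 0.165

0.165


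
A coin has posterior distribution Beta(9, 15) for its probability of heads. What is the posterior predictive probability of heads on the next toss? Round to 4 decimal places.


Posterior predictive = E[theta] = alpha/(alpha+beta)
= 9/24
= 0.375

0.375


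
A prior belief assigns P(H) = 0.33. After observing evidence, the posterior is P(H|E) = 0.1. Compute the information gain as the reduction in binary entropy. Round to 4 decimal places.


H(prior) = -0.33*log2(0.33) - 0.67*log2(0.67)
= 0.9149
H(post) = -0.1*log2(0.1) - 0.9*log2(0.9)
= 0.469
IG = 0.9149 - 0.469 = 0.4459

0.4459


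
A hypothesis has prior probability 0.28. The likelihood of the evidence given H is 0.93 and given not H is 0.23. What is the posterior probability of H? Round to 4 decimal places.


Using Bayes' theorem:
P(E) = 0.28 * 0.93 + 0.72 * 0.23
P(E) = 0.426
P(H|E) = (0.28 * 0.93) / 0.426 = 0.6113

0.6113


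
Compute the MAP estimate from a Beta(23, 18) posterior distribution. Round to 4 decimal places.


MAP = mode of Beta distribution
= (alpha - 1)/(alpha + beta - 2)
= (23-1)/(23+18-2)
= 22/39 = 0.5641

0.5641


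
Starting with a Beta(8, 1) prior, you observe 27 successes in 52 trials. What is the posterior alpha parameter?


For a Beta-Binomial conjugate model:
Posterior alpha = prior alpha + number of successes
= 8 + 27 = 35

35


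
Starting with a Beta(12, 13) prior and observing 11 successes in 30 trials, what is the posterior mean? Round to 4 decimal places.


Posterior parameters: alpha = 12 + 11 = 23
beta = 13 + 19 = 32
Posterior mean = alpha / (alpha + beta) = 23 / 55
= 0.4182

0.4182


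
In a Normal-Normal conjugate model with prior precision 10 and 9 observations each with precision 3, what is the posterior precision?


Posterior precision = prior precision + n * observation precision
= 10 + 9 * 3
= 10 + 27 = 37

37


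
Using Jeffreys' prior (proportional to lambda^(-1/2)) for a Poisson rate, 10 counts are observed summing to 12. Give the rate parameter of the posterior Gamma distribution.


Conjugate update: Gamma(prior_shape + S, prior_rate + n).
Prior shape = 0.5, prior rate = 0.
Posterior rate = 0 + n = 10

10.0


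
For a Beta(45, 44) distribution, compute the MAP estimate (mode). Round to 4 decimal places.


MAP = mode = (a-1)/(a+b-2)
= (45-1)/(45+44-2)
= 44/87 = 0.5057

0.5057


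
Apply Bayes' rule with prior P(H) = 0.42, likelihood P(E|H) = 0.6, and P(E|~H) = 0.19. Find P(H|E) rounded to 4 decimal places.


Step 1: Compute marginal P(E) = P(E|H)P(H) + P(E|~H)P(~H)
= 0.6*0.42 + 0.19*0.58 = 0.3622
Step 2: P(H|E) = P(E|H)P(H)/P(E) = 0.252/0.3622
= 0.6957

0.6957


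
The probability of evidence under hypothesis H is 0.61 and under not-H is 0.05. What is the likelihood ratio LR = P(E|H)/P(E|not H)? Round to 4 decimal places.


LR = 0.61 / 0.05
= 12.2

12.2


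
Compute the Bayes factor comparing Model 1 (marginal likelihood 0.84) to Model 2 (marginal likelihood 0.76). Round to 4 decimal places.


BF12 = marginal likelihood of M1 / marginal likelihood of M2
= 0.84/0.76
= 1.1053

1.1053


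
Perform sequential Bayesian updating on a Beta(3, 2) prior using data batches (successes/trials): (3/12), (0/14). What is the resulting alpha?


Accumulate successes: 3
Posterior alpha = prior alpha + sum of successes
= 3 + 3 = 6

6


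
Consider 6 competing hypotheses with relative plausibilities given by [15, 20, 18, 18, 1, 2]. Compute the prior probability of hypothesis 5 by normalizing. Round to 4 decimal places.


Sum of weights = 15 + 20 + 18 + 18 + 1 + 2 = 74
Normalized prior for H5 = 1 / 74
= 0.0135

0.0135


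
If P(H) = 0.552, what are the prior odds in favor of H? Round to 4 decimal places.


Prior odds = P(H) / (1 - P(H))
= 0.552 / 0.448
= 1.2321

1.2321


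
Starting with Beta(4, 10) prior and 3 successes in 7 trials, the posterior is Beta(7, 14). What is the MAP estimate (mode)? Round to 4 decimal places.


The mode of Beta(a, b) when a > 1 and b > 1 is (a-1)/(a+b-2)
= (7 - 1) / (7 + 14 - 2)
= 6 / 19
= 0.3158

0.3158


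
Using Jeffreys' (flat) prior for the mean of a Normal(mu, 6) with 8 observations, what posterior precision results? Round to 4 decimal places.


Flat prior means prior precision is 0.
Posterior precision = n / sigma^2 = 8/6 = 1.3333

1.3333


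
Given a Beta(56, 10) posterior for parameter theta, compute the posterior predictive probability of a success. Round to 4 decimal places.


For a Beta-Bernoulli model, the predictive probability is the mean:
P(success) = 56/(56+10) = 56/66 = 0.8485

0.8485


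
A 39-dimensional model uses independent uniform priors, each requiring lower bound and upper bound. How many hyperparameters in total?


Per parameter: 2 (lower bound and upper bound).
Total = 39 * 2 = 78

78


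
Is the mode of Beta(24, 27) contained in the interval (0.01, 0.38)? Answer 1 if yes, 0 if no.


Mode = (a-1)/(a+b-2) = 23/49 = 0.4694
Interval: (0.01, 0.38)
Contains mode? 0

0


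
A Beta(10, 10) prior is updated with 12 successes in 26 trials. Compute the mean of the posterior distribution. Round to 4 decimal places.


After update: Beta(22, 24)
Mean = 22 / (22 + 24) = 22 / 46
= 0.4783

0.4783


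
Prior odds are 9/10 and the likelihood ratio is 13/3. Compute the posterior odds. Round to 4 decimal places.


Posterior odds = prior odds * likelihood ratio
= (9/10) * (13/3)
= 117 / 30
= 3.9

3.9


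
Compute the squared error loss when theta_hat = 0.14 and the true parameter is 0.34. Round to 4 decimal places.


L = (theta_hat - theta_true)^2
= (0.14 - 0.34)^2
= -0.2^2 = 0.04

0.04


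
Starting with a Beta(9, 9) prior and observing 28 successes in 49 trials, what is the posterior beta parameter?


Posterior beta = prior beta + failures
Failures = 49 - 28 = 21
beta_post = 9 + 21 = 30

30


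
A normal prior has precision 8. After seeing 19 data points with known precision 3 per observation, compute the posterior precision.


In the conjugate normal model, precisions add:
tau_posterior = tau_prior + n * tau_data
= 8 + 19*3 = 65

65


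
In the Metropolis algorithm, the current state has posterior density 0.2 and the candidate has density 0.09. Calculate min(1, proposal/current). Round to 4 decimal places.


Ratio = 0.09/0.2 = 0.45
Acceptance probability = min(1, 0.45)
= 0.45

0.45


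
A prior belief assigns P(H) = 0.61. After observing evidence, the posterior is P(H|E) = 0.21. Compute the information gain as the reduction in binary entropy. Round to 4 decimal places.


H(prior) = -0.61*log2(0.61) - 0.39*log2(0.39)
= 0.9648
H(post) = -0.21*log2(0.21) - 0.79*log2(0.79)
= 0.7415
IG = 0.9648 - 0.7415 = 0.2233

0.2233


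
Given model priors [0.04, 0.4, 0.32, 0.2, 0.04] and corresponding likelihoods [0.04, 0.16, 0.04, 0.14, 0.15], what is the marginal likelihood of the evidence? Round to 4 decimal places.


P(E) = sum_i P(M_i) P(E|M_i)
= 0.0016 + 0.064 + 0.0128 + 0.028 + 0.006
= 0.1124

0.1124


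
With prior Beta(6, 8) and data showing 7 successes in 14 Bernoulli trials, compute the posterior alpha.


Conjugate update: alpha_posterior = alpha_prior + k
= 6 + 7 = 13

13


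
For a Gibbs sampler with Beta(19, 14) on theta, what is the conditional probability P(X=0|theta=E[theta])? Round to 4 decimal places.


E[theta] = 19/(19+14) = 0.5758
P(X=0|theta) = 1 - theta = 0.4242

0.4242


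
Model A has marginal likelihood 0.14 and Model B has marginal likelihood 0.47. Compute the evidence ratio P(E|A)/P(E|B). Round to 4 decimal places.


Evidence ratio = P(E|A) / P(E|B)
= 0.14 / 0.47
= 0.2979

0.2979


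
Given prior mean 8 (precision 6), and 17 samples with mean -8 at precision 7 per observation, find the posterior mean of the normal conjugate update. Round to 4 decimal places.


The posterior mean is a precision-weighted average of prior and data.
Post. prec. = 6 + 119 = 125
Post. mean = (48 + -952)/125 = -904/125 = -7.232

-7.232


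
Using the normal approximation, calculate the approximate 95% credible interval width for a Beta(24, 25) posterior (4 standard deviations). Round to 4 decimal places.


Var(Beta) = 24*25/(49^2 * 50) = 0.005
SD = 0.0707
Width ~ 4*SD = 0.2828

0.2828


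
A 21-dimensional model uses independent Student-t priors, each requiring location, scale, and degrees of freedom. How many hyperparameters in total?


Per parameter: 3 (location, scale, and degrees of freedom).
Total = 21 * 3 = 63

63


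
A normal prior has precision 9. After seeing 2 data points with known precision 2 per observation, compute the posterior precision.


In the conjugate normal model, precisions add:
tau_posterior = tau_prior + n * tau_data
= 9 + 2*2 = 13

13


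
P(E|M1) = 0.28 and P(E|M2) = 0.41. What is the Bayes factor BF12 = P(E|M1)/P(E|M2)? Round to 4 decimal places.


Bayes factor BF12 = P(E|M1) / P(E|M2)
= 0.28 / 0.41
= 0.6829

0.6829


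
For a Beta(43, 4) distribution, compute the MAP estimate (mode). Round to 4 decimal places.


MAP = mode = (a-1)/(a+b-2)
= (43-1)/(43+4-2)
= 42/45 = 0.9333

0.9333


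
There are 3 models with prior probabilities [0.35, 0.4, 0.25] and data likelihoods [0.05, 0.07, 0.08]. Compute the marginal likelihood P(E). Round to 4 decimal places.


P(E) = sum over models of P(M_i) * P(E|M_i)
= 0.35*0.05 + 0.4*0.07 + 0.25*0.08
= 0.0655

0.0655


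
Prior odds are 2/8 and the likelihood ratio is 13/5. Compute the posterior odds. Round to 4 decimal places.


Posterior odds = prior odds * likelihood ratio
= (2/8) * (13/5)
= 26 / 40
= 0.65

0.65


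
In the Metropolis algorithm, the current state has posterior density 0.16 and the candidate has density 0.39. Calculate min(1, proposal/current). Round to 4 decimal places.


Ratio = 0.39/0.16 = 2.4375
Acceptance probability = min(1, 2.4375)
= 1.0

1.0


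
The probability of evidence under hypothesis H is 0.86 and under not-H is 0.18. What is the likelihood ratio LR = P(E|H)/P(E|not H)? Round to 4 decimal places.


LR = 0.86 / 0.18
= 4.7778

4.7778


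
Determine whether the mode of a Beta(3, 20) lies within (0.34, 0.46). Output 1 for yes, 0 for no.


First find the mode: (a-1)/(a+b-2) = 0.0952
Is 0.0952 in (0.34, 0.46)? 0

0


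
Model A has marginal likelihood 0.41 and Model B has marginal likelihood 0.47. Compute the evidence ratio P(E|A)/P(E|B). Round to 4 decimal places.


Evidence ratio = P(E|A) / P(E|B)
= 0.41 / 0.47
= 0.8723

0.8723


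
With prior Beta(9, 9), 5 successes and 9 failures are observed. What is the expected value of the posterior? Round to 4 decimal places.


Posterior = Beta(14, 18)
E[theta] = alpha/(alpha+beta)
= 14/32 = 0.4375

0.4375


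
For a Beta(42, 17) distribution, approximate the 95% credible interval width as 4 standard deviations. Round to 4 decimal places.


Variance of Beta(a,b) = ab / ((a+b)^2 * (a+b+1))
= 42*17 / ((59)^2 * 60)
= 0.0034
SD = sqrt(0.0034) = 0.0585
Width = 4 * SD = 0.2339

0.2339


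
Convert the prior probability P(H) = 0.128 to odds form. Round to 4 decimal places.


P(not H) = 1 - 0.128 = 0.872
Odds = 0.128 / 0.872 = 0.1468

0.1468


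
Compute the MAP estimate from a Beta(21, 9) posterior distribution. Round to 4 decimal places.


MAP = mode of Beta distribution
= (alpha - 1)/(alpha + beta - 2)
= (21-1)/(21+9-2)
= 20/28 = 0.7143

0.7143


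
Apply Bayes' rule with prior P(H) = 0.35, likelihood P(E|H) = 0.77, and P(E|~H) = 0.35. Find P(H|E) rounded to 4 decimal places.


Step 1: Compute marginal P(E) = P(E|H)P(H) + P(E|~H)P(~H)
= 0.77*0.35 + 0.35*0.65 = 0.497
Step 2: P(H|E) = P(E|H)P(H)/P(E) = 0.2695/0.497
= 0.5423

0.5423


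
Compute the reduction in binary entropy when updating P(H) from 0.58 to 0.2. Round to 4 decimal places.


H_before = -p*log2(p) - (1-p)*log2(1-p) for p=0.58: 0.9815
H_after for p=0.2: 0.7219
Reduction = 0.9815 - 0.7219 = 0.2595

0.2595


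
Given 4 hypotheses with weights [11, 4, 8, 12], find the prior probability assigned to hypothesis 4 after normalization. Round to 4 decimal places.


To normalize, divide each weight by the sum of all weights.
Sum = 35
Prior(H4) = 12/35 = 0.3429

0.3429


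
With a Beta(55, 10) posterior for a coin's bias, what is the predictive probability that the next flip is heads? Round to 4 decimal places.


The predictive probability equals the posterior mean.
P(next = heads) = alpha / (alpha + beta)
= 55 / 65 = 0.8462

0.8462


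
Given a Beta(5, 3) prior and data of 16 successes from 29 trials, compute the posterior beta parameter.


Number of failures = 29 - 16 = 13
Posterior beta = 3 + 13 = 16

16


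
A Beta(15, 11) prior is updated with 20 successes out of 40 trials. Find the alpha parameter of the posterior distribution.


In the Beta-Binomial conjugate update:
alpha_post = alpha_prior + successes
= 15 + 20
= 35

35


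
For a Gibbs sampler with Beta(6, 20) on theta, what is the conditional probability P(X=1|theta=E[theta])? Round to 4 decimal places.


E[theta] = 6/(6+20) = 0.2308
P(X=1|theta) = theta = 0.2308

0.2308


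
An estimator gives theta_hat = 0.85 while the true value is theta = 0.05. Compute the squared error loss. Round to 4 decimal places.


The squared error loss is (theta_hat - theta)^2
= (0.85 - 0.05)^2
= (0.8)^2 = 0.64

0.64


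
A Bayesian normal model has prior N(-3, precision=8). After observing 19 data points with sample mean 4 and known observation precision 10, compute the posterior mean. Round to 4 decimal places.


Posterior mean = (prior_precision * prior_mean + n * data_precision * data_mean) / (prior_precision + n * data_precision)
Numerator = 8*-3 + 19*10*4 = 736
Denominator = 8 + 19*10 = 198
Posterior mean = 3.7172

3.7172


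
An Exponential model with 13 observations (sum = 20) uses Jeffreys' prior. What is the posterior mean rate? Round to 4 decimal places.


Posterior Gamma(13, 20)
E[lambda] = 13/20 = 0.65

0.65


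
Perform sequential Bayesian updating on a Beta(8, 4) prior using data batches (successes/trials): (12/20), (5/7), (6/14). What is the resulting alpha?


Accumulate successes: 23
Posterior alpha = prior alpha + sum of successes
= 8 + 23 = 31

31


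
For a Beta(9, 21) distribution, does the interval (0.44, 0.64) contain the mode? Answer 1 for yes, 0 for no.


Mode of Beta(a,b) = (a-1)/(a+b-2)
= (9-1)/(9+21-2) = 0.2857
Check: 0.44 <= 0.2857 <= 0.64?
Result: 0

0


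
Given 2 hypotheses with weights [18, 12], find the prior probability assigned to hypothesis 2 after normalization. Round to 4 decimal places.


To normalize, divide each weight by the sum of all weights.
Sum = 30
Prior(H2) = 12/30 = 0.4

0.4


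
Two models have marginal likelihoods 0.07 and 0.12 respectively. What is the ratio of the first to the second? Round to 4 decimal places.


Evidence ratio = 0.07 / 0.12
= 0.5833

0.5833


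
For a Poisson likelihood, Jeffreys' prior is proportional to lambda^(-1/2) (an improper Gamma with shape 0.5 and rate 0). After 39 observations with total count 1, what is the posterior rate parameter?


Jeffreys' prior for Poisson is proportional to lambda^(-1/2).
Posterior is Gamma(0.5 + S, 0 + n) = Gamma(0.5 + 1, 39).
Posterior rate = 0 + n = 39

39.0


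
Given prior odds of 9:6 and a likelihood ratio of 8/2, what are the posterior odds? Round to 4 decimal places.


Posterior odds = prior odds * LR
Prior odds = 9/6 = 1.5
LR = 8/2 = 4.0
Posterior odds = 1.5 * 4.0 = 6.0

6.0


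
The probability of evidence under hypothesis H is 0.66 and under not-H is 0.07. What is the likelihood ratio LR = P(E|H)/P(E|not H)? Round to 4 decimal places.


LR = 0.66 / 0.07
= 9.4286

9.4286


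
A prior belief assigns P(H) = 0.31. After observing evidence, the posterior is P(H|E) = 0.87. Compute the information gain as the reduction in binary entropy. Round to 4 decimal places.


H(prior) = -0.31*log2(0.31) - 0.69*log2(0.69)
= 0.8932
H(post) = -0.87*log2(0.87) - 0.13*log2(0.13)
= 0.5574
IG = 0.8932 - 0.5574 = 0.3357

0.3357


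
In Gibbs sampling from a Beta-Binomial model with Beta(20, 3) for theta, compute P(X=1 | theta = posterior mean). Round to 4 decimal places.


Posterior mean = alpha/(alpha+beta) = 20/23 = 0.8696
P(X=1|theta=mean) = theta = 0.8696

0.8696


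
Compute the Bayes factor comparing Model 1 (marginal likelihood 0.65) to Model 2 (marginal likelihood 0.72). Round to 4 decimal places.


BF12 = marginal likelihood of M1 / marginal likelihood of M2
= 0.65/0.72
= 0.9028

0.9028


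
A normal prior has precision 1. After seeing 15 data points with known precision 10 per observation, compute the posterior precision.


In the conjugate normal model, precisions add:
tau_posterior = tau_prior + n * tau_data
= 1 + 15*10 = 151

151


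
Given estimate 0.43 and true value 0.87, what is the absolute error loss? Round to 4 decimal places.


Absolute error = |estimate - true|
= |-0.44| = 0.44

0.44


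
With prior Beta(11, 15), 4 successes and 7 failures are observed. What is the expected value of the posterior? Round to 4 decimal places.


Posterior = Beta(15, 22)
E[theta] = alpha/(alpha+beta)
= 15/37 = 0.4054

0.4054


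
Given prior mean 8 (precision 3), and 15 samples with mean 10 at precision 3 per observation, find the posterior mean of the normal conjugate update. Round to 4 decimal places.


The posterior mean is a precision-weighted average of prior and data.
Post. prec. = 3 + 45 = 48
Post. mean = (24 + 450)/48 = 474/48 = 9.875

9.875


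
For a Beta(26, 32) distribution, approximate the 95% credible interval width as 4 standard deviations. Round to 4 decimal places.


Variance of Beta(a,b) = ab / ((a+b)^2 * (a+b+1))
= 26*32 / ((58)^2 * 59)
= 0.0042
SD = sqrt(0.0042) = 0.0647
Width = 4 * SD = 0.259

0.259


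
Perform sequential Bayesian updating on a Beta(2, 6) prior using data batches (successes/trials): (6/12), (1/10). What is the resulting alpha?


Accumulate successes: 7
Posterior alpha = prior alpha + sum of successes
= 2 + 7 = 9

9


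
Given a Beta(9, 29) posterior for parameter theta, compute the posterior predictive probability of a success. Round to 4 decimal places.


For a Beta-Bernoulli model, the predictive probability is the mean:
P(success) = 9/(9+29) = 9/38 = 0.2368

0.2368


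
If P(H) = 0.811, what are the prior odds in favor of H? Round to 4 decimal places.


Prior odds = P(H) / (1 - P(H))
= 0.811 / 0.189
= 4.291

4.291


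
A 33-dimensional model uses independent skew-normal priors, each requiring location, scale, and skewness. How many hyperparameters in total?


Per parameter: 3 (location, scale, and skewness).
Total = 33 * 3 = 99

99


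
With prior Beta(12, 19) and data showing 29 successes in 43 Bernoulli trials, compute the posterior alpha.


Conjugate update: alpha_posterior = alpha_prior + k
= 12 + 29 = 41

41


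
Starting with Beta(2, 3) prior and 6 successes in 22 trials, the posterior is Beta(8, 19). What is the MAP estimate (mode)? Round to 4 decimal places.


The mode of Beta(a, b) when a > 1 and b > 1 is (a-1)/(a+b-2)
= (8 - 1) / (8 + 19 - 2)
= 7 / 25
= 0.28

0.28


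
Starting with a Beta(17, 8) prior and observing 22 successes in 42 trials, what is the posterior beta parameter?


Posterior beta = prior beta + failures
Failures = 42 - 22 = 20
beta_post = 8 + 20 = 28

28


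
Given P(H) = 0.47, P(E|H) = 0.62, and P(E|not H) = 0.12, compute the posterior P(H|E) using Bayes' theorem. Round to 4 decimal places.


By Bayes' theorem: P(H|E) = P(E|H)*P(H) / P(E)
P(E) = P(E|H)*P(H) + P(E|not H)*P(not H)
P(E) = 0.62*0.47 + 0.12*0.53 = 0.355
P(H|E) = 0.62*0.47 / 0.355 = 0.8208

0.8208


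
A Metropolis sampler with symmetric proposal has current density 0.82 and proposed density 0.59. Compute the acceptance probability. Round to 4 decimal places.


For symmetric proposals, acceptance = min(1, pi(x*)/pi(x))
= min(1, 0.59/0.82)
= min(1, 0.7195) = 0.7195

0.7195


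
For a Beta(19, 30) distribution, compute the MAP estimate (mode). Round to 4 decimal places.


MAP = mode = (a-1)/(a+b-2)
= (19-1)/(19+30-2)
= 18/47 = 0.383

0.383


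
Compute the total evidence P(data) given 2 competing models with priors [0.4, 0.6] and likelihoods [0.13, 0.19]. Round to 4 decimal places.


Marginal likelihood = sum P(model_i) * P(data|model_i)
Model 1: 0.4 * 0.13 = 0.052
Model 2: 0.6 * 0.19 = 0.114
Total = 0.166

0.166


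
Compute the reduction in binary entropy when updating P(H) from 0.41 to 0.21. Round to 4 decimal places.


H_before = -p*log2(p) - (1-p)*log2(1-p) for p=0.41: 0.9765
H_after for p=0.21: 0.7415
Reduction = 0.9765 - 0.7415 = 0.235

0.235


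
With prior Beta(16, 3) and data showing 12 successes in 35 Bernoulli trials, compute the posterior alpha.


Conjugate update: alpha_posterior = alpha_prior + k
= 16 + 12 = 28

28


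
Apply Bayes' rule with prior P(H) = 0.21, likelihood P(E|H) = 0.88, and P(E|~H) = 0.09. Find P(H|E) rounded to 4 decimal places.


Step 1: Compute marginal P(E) = P(E|H)P(H) + P(E|~H)P(~H)
= 0.88*0.21 + 0.09*0.79 = 0.2559
Step 2: P(H|E) = P(E|H)P(H)/P(E) = 0.1848/0.2559
= 0.7222

0.7222


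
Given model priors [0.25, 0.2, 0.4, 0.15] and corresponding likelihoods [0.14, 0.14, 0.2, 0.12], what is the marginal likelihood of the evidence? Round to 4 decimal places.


P(E) = sum_i P(M_i) P(E|M_i)
= 0.035 + 0.028 + 0.08 + 0.018
= 0.161

0.161


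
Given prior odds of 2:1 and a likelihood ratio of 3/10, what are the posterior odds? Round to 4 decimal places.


Posterior odds = prior odds * LR
Prior odds = 2/1 = 2.0
LR = 3/10 = 0.3
Posterior odds = 2.0 * 0.3 = 0.6

0.6


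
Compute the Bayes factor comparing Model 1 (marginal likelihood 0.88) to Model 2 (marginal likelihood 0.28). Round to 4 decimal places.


BF12 = marginal likelihood of M1 / marginal likelihood of M2
= 0.88/0.28
= 3.1429

3.1429


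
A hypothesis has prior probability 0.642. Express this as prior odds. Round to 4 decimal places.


Odds = P(H) / P(not H) = 0.642 / 0.358
= 1.7933

1.7933


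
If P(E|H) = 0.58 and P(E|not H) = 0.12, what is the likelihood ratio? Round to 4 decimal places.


Likelihood ratio = P(E|H) / P(E|not H)
= 0.58 / 0.12
= 4.8333

4.8333


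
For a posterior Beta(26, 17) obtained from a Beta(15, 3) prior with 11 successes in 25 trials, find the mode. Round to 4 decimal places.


Mode = (alpha - 1) / (alpha + beta - 2)
= 25 / 41
= 0.6098

0.6098


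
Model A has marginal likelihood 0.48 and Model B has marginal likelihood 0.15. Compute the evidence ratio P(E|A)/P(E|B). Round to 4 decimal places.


Evidence ratio = P(E|A) / P(E|B)
= 0.48 / 0.15
= 3.2

3.2


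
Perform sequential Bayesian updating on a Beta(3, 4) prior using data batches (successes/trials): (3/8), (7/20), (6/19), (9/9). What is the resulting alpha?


Accumulate successes: 25
Posterior alpha = prior alpha + sum of successes
= 3 + 25 = 28

28


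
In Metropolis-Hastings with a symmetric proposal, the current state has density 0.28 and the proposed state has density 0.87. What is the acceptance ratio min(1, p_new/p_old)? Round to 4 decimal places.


Ratio = p_new / p_old = 0.87 / 0.28 = 3.1071
Acceptance = min(1, 3.1071) = 1.0

1.0


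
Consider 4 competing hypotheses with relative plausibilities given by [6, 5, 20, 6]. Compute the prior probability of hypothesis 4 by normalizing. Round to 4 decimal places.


Sum of weights = 6 + 5 + 20 + 6 = 37
Normalized prior for H4 = 6 / 37
= 0.1622

0.1622


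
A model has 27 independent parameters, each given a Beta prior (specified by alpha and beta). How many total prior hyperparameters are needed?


Each Beta prior needs 2 hyperparameters (alpha and beta).
Total = 2 * 27 = 54

54


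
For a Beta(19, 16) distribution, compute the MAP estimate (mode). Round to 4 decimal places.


MAP = mode = (a-1)/(a+b-2)
= (19-1)/(19+16-2)
= 18/33 = 0.5455

0.5455


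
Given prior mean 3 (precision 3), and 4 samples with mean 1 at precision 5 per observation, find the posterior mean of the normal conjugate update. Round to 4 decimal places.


The posterior mean is a precision-weighted average of prior and data.
Post. prec. = 3 + 20 = 23
Post. mean = (9 + 20)/23 = 29/23 = 1.2609

1.2609


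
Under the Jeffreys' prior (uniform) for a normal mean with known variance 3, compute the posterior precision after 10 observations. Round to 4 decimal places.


Prior precision = 0 (flat prior).
Post. prec. = 0 + n/var = 10/3 = 3.3333

3.3333


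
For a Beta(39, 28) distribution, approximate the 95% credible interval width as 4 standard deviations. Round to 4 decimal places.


Variance of Beta(a,b) = ab / ((a+b)^2 * (a+b+1))
= 39*28 / ((67)^2 * 68)
= 0.0036
SD = sqrt(0.0036) = 0.0598
Width = 4 * SD = 0.2392

0.2392


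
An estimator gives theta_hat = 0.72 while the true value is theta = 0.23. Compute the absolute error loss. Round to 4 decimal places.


The absolute error loss is |theta_hat - theta|
= |0.72 - 0.23|
= 0.49

0.49


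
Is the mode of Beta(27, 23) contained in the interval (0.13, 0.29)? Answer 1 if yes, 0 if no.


Mode = (a-1)/(a+b-2) = 26/48 = 0.5417
Interval: (0.13, 0.29)
Contains mode? 0

0


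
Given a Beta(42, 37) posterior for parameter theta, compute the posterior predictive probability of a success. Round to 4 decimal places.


For a Beta-Bernoulli model, the predictive probability is the mean:
P(success) = 42/(42+37) = 42/79 = 0.5316

0.5316


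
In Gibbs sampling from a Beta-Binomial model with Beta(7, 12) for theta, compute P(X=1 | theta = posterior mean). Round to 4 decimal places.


Posterior mean = alpha/(alpha+beta) = 7/19 = 0.3684
P(X=1|theta=mean) = theta = 0.3684

0.3684


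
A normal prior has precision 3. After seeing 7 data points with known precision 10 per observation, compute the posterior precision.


In the conjugate normal model, precisions add:
tau_posterior = tau_prior + n * tau_data
= 3 + 7*10 = 73

73
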